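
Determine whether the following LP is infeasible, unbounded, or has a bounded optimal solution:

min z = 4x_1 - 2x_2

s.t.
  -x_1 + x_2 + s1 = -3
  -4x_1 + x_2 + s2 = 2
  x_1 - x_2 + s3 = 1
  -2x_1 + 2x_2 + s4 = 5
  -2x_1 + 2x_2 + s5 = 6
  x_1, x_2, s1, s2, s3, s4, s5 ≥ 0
The row x_1 - x_2 + s3 = 1 with s3 ≥ 0 requires x_1 - x_2 ≤ 1, while the row -x_1 + x_2 + s1 = -3 with s1 ≥ 0 is equivalent to x_1 - x_2 ≥ 3. Together they would need 3 ≤ x_1 - x_2 ≤ 1, which is impossible since 3 > 1. No point satisfies all constraints.

The feasible region is empty; the LP is infeasible.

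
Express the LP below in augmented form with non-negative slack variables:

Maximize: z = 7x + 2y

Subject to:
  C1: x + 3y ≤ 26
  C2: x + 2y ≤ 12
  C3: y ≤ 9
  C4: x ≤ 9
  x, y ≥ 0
max z = 7x + 2y

s.t.
  x + 3y + s1 = 26
  x + 2y + s2 = 12
  y + s3 = 9
  x + s4 = 9
  x, y, s1, s2, s3, s4 ≥ 0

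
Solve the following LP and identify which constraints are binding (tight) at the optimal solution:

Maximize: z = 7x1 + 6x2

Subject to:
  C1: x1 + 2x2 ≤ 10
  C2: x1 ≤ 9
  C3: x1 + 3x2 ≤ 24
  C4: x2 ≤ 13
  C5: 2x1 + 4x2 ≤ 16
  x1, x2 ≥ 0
Optimal: x1 = 8, x2 = 0
Slack at optimum:
  C1: slack = 2
  C2: slack = 1
  C3: slack = 16
  C4: slack = 13
  C5: slack = 0 (binding)
  x1 ≥ 0: x1 = 8
  x2 ≥ 0: x2 = 0 (binding)
Binding constraints: C5, x2 ≥ 0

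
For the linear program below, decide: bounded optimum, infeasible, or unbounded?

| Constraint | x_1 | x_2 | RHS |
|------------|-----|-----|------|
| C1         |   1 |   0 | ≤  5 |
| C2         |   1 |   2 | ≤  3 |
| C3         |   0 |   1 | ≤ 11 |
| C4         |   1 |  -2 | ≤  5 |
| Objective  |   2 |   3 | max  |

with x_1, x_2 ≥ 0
The point (3, 0) satisfies every constraint, so the LP is feasible; the constraints give x_1 ≤ 5 and x_2 ≤ 11, which with x_1, x_2 ≥ 0 keep the feasible region inside a bounded box. A feasible, bounded LP attains a finite optimum at a vertex.

Bounded optimum: z* = 6 at (3, 0).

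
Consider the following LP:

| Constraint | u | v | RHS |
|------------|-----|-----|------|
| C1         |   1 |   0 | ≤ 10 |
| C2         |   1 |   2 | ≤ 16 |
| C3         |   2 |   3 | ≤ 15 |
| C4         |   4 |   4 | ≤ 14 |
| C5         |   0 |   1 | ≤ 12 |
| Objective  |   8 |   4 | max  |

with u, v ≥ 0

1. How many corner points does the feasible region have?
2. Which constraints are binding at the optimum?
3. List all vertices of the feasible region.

1. 3
2. C4, v ≥ 0
3. (0, 0), (3.5, 0), (0, 3.5)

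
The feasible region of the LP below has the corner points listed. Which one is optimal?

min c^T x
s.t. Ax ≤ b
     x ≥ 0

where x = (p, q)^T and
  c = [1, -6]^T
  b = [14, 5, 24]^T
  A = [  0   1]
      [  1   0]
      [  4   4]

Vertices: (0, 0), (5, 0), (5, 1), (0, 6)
Evaluating z = p - 6q at each vertex:
  (0, 0): z = 0
  (5, 0): z = 5
  (5, 1): z = -1
  (0, 6): z = -36

The smallest value is z = -36, attained at (0, 6).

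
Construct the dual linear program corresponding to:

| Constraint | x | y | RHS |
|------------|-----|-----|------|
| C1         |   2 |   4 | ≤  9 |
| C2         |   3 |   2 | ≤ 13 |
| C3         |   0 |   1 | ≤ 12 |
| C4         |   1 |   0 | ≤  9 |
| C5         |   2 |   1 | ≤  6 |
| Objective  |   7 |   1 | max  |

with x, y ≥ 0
Minimize: z = 9y1 + 13y2 + 12y3 + 9y4 + 6y5

Subject to:
  C1: -2y1 - 3y2 - y4 - 2y5 ≤ -7
  C2: -4y1 - 2y2 - y3 - y5 ≤ -1
  y1, y2, y3, y4, y5 ≥ 0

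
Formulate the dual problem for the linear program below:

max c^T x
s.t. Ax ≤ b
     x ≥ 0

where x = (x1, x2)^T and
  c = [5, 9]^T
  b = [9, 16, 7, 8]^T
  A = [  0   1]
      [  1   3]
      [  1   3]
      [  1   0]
Minimize: z = 9y1 + 16y2 + 7y3 + 8y4

Subject to:
  C1: -y2 - y3 - y4 ≤ -5
  C2: -y1 - 3y2 - 3y3 ≤ -9
  y1, y2, y3, y4 ≥ 0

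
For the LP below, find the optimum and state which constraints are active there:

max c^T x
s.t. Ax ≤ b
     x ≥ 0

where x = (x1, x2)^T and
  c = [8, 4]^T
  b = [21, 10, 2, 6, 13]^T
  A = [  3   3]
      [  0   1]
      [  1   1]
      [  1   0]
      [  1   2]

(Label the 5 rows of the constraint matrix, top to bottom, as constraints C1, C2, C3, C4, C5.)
Optimal: x1 = 2, x2 = 0
Slack at optimum:
  C1: slack = 15
  C2: slack = 10
  C3: slack = 0 (binding)
  C4: slack = 4
  C5: slack = 11
  x1 ≥ 0: x1 = 2
  x2 ≥ 0: x2 = 0 (binding)
Binding constraints: C3, x2 ≥ 0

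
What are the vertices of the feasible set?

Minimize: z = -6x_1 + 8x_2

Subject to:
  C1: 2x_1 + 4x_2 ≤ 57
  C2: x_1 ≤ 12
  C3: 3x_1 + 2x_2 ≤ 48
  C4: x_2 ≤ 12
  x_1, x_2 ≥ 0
Each vertex is the intersection of two constraint boundaries that also satisfies all remaining constraints:
  x_1 = 0 and x_2 = 0 → (0, 0)
  x_1 = 12 and x_2 = 0 → (12, 0)
  x_1 = 12 and 3x_1 + 2x_2 = 48 → (12, 6)
  2x_1 + 4x_2 = 57 and 3x_1 + 2x_2 = 48 → (9.75, 9.375)
  2x_1 + 4x_2 = 57 and x_2 = 12 → (4.5, 12)
  x_2 = 12 and x_1 = 0 → (0, 12)

Vertices: (0, 0), (12, 0), (12, 6), (9.75, 9.375), (4.5, 12), (0, 12)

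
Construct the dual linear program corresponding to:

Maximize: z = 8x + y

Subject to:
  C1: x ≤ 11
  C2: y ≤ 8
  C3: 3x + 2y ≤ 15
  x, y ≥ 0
Minimize: z = 11y1 + 8y2 + 15y3

Subject to:
  C1: -y1 - 3y3 ≤ -8
  C2: -y2 - 2y3 ≤ -1
  y1, y2, y3 ≥ 0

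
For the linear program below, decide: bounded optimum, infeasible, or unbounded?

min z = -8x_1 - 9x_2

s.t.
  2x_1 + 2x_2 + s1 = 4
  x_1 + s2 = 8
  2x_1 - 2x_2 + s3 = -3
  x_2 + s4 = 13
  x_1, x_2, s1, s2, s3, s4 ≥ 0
The point (0, 2) satisfies every constraint, so the LP is feasible; the constraints give x_1 ≤ 8 and x_2 ≤ 13, which with x_1, x_2 ≥ 0 keep the feasible region inside a bounded box. A feasible, bounded LP attains a finite optimum at a vertex.

The LP has an optimal solution: (0, 2) with z = -18.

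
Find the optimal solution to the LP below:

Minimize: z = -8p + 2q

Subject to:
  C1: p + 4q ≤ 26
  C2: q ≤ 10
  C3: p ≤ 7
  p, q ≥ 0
p = 7, q = 0, z = -56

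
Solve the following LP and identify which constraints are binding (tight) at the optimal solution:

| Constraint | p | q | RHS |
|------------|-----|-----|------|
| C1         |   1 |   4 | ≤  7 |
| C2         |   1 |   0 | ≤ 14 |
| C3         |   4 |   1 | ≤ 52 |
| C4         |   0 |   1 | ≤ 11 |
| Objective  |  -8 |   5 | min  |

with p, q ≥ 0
Optimal: p = 7, q = 0
Slack at optimum:
  C1: slack = 0 (binding)
  C2: slack = 7
  C3: slack = 24
  C4: slack = 11
  p ≥ 0: p = 7
  q ≥ 0: q = 0 (binding)
Binding constraints: C1, q ≥ 0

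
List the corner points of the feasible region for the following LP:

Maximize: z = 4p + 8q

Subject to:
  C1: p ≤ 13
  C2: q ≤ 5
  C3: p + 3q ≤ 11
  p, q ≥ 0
Each vertex is the intersection of two constraint boundaries that also satisfies all remaining constraints:
  p = 0 and q = 0 → (0, 0)
  p + 3q = 11 and q = 0 → (11, 0)
  p + 3q = 11 and p = 0 → (0, 3.667)

Vertices: (0, 0), (11, 0), (0, 3.667)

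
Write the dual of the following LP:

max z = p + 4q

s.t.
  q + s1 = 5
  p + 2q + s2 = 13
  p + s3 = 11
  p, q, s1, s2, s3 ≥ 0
Minimize: z = 5y1 + 13y2 + 11y3

Subject to:
  C1: -y2 - y3 ≤ -1
  C2: -y1 - 2y2 ≤ -4
  y1, y2, y3 ≥ 0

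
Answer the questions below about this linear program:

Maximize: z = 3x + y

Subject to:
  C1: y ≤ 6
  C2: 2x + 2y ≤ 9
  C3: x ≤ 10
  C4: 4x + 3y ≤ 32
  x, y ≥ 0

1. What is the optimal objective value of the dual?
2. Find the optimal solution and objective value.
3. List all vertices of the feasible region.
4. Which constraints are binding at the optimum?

1. 13.5 (by strong duality, equal to the primal optimum)
2. x = 4.5, y = 0, z = 13.5
3. (0, 0), (4.5, 0), (0, 4.5)
4. C2, y ≥ 0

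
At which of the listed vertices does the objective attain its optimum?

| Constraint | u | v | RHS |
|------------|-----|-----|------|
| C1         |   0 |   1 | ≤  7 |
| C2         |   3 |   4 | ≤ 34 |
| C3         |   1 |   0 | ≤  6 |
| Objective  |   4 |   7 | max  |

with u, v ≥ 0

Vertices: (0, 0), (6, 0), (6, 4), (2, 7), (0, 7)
Evaluating z = 4u + 7v at each vertex:
  (0, 0): z = 0
  (6, 0): z = 24
  (6, 4): z = 52
  (2, 7): z = 57
  (0, 7): z = 49

The largest value is z = 57, attained at (2, 7).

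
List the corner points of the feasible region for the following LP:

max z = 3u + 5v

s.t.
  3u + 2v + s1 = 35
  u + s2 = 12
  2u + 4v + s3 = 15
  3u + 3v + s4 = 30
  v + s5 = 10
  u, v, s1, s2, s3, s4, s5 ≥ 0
Each vertex is the intersection of two constraint boundaries that also satisfies all remaining constraints:
  u = 0 and v = 0 → (0, 0)
  2u + 4v = 15 and v = 0 → (7.5, 0)
  2u + 4v = 15 and u = 0 → (0, 3.75)

Vertices: (0, 0), (7.5, 0), (0, 3.75)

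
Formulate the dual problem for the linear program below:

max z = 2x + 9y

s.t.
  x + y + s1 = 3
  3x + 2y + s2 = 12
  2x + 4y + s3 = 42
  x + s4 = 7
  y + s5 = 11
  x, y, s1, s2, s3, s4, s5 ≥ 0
Minimize: z = 3y1 + 12y2 + 42y3 + 7y4 + 11y5

Subject to:
  C1: -y1 - 3y2 - 2y3 - y4 ≤ -2
  C2: -y1 - 2y2 - 4y3 - y5 ≤ -9
  y1, y2, y3, y4, y5 ≥ 0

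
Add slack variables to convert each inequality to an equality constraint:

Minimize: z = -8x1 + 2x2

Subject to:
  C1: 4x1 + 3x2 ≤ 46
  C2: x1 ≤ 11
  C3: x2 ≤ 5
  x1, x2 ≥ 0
min z = -8x1 + 2x2

s.t.
  4x1 + 3x2 + s1 = 46
  x1 + s2 = 11
  x2 + s3 = 5
  x1, x2, s1, s2, s3 ≥ 0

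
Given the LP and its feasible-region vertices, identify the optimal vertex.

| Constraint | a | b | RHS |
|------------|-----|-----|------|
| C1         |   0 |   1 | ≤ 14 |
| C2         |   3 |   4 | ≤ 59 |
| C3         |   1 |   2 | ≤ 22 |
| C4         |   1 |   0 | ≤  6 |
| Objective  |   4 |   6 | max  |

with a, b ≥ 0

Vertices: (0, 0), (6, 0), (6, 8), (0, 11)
(6, 8) with z = 72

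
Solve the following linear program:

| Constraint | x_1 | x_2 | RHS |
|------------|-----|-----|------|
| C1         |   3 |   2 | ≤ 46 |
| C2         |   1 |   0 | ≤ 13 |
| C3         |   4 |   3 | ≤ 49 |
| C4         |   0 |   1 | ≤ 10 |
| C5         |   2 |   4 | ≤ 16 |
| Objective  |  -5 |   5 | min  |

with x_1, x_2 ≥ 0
x_1 = 8, x_2 = 0, z = -40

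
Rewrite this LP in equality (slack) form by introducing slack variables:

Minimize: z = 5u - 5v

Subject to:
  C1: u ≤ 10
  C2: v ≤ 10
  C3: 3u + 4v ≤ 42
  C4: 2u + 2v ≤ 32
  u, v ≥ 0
min z = 5u - 5v

s.t.
  u + s1 = 10
  v + s2 = 10
  3u + 4v + s3 = 42
  2u + 2v + s4 = 32
  u, v, s1, s2, s3, s4 ≥ 0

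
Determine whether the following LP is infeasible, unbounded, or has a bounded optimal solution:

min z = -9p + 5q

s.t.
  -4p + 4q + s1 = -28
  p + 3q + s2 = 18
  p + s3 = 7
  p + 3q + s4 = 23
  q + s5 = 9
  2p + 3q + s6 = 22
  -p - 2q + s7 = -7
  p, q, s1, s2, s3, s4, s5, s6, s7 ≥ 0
The point (7, 0) satisfies every constraint, so the LP is feasible; the constraints give p ≤ 7 and q ≤ 9, which with p, q ≥ 0 keep the feasible region inside a bounded box. A feasible, bounded LP attains a finite optimum at a vertex.

Evaluating z = -9p + 5q at each vertex:
  (7, 0): z = -63

Feasible with finite optimum z* = -63 at (7, 0).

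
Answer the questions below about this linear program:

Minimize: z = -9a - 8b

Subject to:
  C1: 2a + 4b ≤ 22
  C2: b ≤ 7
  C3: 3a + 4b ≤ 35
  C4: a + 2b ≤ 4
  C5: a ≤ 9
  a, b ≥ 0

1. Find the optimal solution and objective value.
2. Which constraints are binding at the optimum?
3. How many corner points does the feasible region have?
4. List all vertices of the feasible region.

1. a = 4, b = 0, z = -36
2. C4, b ≥ 0
3. 3
4. (0, 0), (4, 0), (0, 2)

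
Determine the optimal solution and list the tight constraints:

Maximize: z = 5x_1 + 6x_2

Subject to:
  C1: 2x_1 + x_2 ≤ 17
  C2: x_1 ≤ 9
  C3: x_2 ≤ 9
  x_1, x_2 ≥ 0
Optimal: x_1 = 4, x_2 = 9
Slack at optimum:
  C1: slack = 0 (binding)
  C2: slack = 5
  C3: slack = 0 (binding)
  x_1 ≥ 0: x_1 = 4
  x_2 ≥ 0: x_2 = 9
Binding constraints: C1, C3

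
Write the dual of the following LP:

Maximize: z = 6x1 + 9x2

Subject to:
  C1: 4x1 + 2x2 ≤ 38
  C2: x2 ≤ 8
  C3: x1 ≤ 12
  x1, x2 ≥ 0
Minimize: z = 38y1 + 8y2 + 12y3

Subject to:
  C1: -4y1 - y3 ≤ -6
  C2: -2y1 - y2 ≤ -9
  y1, y2, y3 ≥ 0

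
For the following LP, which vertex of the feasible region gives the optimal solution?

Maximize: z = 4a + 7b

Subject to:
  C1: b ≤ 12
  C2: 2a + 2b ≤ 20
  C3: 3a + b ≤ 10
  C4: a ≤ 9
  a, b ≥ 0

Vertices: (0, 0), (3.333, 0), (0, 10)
Evaluating z = 4a + 7b at each vertex:
  (0, 0): z = 0
  (3.333, 0): z = 13.33
  (0, 10): z = 70

The largest value is z = 70, attained at (0, 10).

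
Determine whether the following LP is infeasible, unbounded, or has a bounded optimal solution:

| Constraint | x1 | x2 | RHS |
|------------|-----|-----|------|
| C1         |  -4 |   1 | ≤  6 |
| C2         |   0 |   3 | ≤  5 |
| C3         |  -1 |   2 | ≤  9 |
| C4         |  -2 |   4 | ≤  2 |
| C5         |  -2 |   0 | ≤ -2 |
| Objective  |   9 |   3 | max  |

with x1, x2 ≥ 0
Feasible point: (1, 0) satisfies every constraint, so the LP is feasible.
Direction d = (1, 0): for each constraint row a, a·d ≤ 0 —
  (-4)(1) + (1)(0) = -4 ≤ 0
  (0)(1) + (3)(0) = 0 ≤ 0
  (-1)(1) + (2)(0) = -1 ≤ 0
  (-2)(1) + (4)(0) = -2 ≤ 0
  (-2)(1) + (0)(0) = -2 ≤ 0
and d ≥ 0, so (1, 0) + t·d stays feasible for every t ≥ 0. Along this ray z = 9x1 + 3x2 changes by 9 per unit t, so z → +∞.

Unbounded: there is a feasible ray along which z → +∞.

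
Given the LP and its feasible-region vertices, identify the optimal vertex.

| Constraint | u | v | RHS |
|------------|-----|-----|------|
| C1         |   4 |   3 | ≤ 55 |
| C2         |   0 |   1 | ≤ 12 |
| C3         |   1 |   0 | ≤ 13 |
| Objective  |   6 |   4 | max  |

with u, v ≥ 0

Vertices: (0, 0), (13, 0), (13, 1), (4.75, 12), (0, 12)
(13, 1) with z = 82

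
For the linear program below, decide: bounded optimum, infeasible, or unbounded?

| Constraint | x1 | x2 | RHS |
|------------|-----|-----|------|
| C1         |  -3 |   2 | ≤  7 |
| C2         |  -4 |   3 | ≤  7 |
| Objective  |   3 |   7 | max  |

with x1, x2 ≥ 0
Feasible point: (0, 0) satisfies every constraint, so the LP is feasible.
Direction d = (1, 0): for each constraint row a, a·d ≤ 0 —
  (-3)(1) + (2)(0) = -3 ≤ 0
  (-4)(1) + (3)(0) = -4 ≤ 0
and d ≥ 0, so (0, 0) + t·d stays feasible for every t ≥ 0. Along this ray z = 3x1 + 7x2 changes by 3 per unit t, so z → +∞.

The LP is unbounded; z can be made arbitrarily large.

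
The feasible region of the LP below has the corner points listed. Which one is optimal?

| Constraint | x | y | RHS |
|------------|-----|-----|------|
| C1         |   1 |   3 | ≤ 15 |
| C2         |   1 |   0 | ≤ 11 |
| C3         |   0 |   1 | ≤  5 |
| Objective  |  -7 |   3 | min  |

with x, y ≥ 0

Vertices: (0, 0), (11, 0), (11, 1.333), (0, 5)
(11, 0) with z = -77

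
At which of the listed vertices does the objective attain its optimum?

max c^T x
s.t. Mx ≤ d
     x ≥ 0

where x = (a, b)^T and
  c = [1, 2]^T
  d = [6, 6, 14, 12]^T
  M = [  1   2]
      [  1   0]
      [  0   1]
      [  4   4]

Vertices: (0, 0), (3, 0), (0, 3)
Evaluating z = a + 2b at each vertex:
  (0, 0): z = 0
  (3, 0): z = 3
  (0, 3): z = 6

The largest value is z = 6, attained at (0, 3).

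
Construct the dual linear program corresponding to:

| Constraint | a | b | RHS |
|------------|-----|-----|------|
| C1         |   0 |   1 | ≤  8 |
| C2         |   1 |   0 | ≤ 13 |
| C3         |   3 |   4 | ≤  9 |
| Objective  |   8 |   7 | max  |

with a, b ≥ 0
Minimize: z = 8y1 + 13y2 + 9y3

Subject to:
  C1: -y2 - 3y3 ≤ -8
  C2: -y1 - 4y3 ≤ -7
  y1, y2, y3 ≥ 0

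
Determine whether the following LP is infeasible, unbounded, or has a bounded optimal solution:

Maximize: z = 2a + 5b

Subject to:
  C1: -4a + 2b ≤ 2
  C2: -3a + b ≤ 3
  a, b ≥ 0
Feasible point: (0, 0) satisfies every constraint, so the LP is feasible.
Direction d = (1, 0): for each constraint row a, a·d ≤ 0 —
  (-4)(1) + (2)(0) = -4 ≤ 0
  (-3)(1) + (1)(0) = -3 ≤ 0
and d ≥ 0, so (0, 0) + t·d stays feasible for every t ≥ 0. Along this ray z = 2a + 5b changes by 2 per unit t, so z → +∞.

The LP is unbounded; z can be made arbitrarily large.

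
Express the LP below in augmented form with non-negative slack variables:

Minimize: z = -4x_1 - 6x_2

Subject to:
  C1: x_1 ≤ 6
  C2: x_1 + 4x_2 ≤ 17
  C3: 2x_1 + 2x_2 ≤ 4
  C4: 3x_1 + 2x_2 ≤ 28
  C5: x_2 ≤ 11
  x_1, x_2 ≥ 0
min z = -4x_1 - 6x_2

s.t.
  x_1 + s1 = 6
  x_1 + 4x_2 + s2 = 17
  2x_1 + 2x_2 + s3 = 4
  3x_1 + 2x_2 + s4 = 28
  x_2 + s5 = 11
  x_1, x_2, s1, s2, s3, s4, s5 ≥ 0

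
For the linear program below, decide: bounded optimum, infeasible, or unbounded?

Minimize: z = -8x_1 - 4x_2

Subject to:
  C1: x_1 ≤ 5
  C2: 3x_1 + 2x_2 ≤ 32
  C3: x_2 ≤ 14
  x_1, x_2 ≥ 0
The point (5, 8.5) satisfies every constraint, so the LP is feasible; the constraints give x_1 ≤ 5 and x_2 ≤ 14, which with x_1, x_2 ≥ 0 keep the feasible region inside a bounded box. A feasible, bounded LP attains a finite optimum at a vertex.

Feasible with finite optimum z* = -74 at (5, 8.5).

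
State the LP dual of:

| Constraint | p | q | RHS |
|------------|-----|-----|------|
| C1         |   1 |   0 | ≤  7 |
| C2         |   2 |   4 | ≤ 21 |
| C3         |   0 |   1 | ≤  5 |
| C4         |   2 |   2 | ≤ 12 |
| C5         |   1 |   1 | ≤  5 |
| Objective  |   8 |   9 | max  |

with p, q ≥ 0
Minimize: z = 7y1 + 21y2 + 5y3 + 12y4 + 5y5

Subject to:
  C1: -y1 - 2y2 - 2y4 - y5 ≤ -8
  C2: -4y2 - y3 - 2y4 - y5 ≤ -9
  y1, y2, y3, y4, y5 ≥ 0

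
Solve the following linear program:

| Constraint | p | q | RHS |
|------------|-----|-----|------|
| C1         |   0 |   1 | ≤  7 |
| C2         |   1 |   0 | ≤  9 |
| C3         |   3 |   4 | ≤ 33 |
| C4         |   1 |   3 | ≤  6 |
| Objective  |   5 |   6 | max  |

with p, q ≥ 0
Each vertex is the intersection of two constraint boundaries that also satisfies all remaining constraints:
  p = 0 and q = 0 → (0, 0)
  p + 3q = 6 and q = 0 → (6, 0)
  p + 3q = 6 and p = 0 → (0, 2)

Evaluating z = 5p + 6q at each vertex:
  (0, 0): z = 0
  (6, 0): z = 30
  (0, 2): z = 12

The maximum is at (6, 0) with z = 30.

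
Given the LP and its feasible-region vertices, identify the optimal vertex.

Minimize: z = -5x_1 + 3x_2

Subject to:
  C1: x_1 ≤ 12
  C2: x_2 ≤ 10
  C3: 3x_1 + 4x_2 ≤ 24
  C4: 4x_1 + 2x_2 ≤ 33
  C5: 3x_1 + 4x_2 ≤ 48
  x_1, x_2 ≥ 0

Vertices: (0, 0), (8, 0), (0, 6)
Evaluating z = -5x_1 + 3x_2 at each vertex:
  (0, 0): z = 0
  (8, 0): z = -40
  (0, 6): z = 18

The smallest value is z = -40, attained at (8, 0).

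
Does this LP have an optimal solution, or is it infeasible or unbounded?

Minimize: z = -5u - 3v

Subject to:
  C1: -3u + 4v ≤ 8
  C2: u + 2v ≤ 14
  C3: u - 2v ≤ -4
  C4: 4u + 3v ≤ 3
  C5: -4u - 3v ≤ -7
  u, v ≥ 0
C4 requires 4u + 3v ≤ 3, while C5 (-4u - 3v ≤ -7) is equivalent to 4u + 3v ≥ 7. Together they would need 7 ≤ 4u + 3v ≤ 3, which is impossible since 7 > 3. No point satisfies all constraints.

Infeasible — the constraint set is empty.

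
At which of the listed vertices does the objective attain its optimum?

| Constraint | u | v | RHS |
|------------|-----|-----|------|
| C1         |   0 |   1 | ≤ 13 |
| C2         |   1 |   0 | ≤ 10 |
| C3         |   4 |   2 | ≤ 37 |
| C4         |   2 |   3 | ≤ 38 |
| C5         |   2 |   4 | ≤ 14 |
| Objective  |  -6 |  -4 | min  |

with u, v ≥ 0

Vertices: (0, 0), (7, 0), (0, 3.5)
(7, 0) with z = -42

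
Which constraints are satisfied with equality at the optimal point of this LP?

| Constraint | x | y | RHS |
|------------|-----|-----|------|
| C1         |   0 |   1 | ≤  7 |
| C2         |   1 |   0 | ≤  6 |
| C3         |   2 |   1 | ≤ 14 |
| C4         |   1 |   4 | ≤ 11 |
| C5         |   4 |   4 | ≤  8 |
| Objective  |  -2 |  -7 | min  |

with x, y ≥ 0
Optimal: x = 0, y = 2
Slack at optimum:
  C1: slack = 5
  C2: slack = 6
  C3: slack = 12
  C4: slack = 3
  C5: slack = 0 (binding)
  x ≥ 0: x = 0 (binding)
  y ≥ 0: y = 2
Binding constraints: C5, x ≥ 0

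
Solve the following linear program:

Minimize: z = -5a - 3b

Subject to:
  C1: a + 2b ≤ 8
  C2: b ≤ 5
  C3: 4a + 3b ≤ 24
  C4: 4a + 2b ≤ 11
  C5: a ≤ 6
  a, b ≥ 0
a = 1, b = 3.5, z = -15.5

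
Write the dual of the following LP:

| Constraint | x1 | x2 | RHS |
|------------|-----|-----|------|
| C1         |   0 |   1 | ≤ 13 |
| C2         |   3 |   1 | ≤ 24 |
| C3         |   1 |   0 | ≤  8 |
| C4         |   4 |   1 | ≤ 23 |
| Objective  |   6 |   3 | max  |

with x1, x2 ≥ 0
Minimize: z = 13y1 + 24y2 + 8y3 + 23y4

Subject to:
  C1: -3y2 - y3 - 4y4 ≤ -6
  C2: -y1 - y2 - y4 ≤ -3
  y1, y2, y3, y4 ≥ 0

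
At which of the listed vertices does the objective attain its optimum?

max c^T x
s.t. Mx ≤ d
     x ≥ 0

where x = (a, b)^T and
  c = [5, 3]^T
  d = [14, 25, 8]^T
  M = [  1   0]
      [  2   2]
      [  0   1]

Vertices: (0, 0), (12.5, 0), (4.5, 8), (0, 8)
Evaluating z = 5a + 3b at each vertex:
  (0, 0): z = 0
  (12.5, 0): z = 62.5
  (4.5, 8): z = 46.5
  (0, 8): z = 24

The largest value is z = 62.5, attained at (12.5, 0).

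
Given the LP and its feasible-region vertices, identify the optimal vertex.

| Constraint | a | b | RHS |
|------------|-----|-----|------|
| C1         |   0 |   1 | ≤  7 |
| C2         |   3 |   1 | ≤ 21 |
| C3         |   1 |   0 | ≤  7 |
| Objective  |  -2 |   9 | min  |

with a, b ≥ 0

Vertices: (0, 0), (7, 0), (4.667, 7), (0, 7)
Evaluating z = -2a + 9b at each vertex:
  (0, 0): z = 0
  (7, 0): z = -14
  (4.667, 7): z = 53.67
  (0, 7): z = 63

The smallest value is z = -14, attained at (7, 0).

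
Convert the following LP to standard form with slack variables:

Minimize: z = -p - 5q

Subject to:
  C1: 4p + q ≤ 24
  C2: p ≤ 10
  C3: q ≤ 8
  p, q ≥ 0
min z = -p - 5q

s.t.
  4p + q + s1 = 24
  p + s2 = 10
  q + s3 = 8
  p, q, s1, s2, s3 ≥ 0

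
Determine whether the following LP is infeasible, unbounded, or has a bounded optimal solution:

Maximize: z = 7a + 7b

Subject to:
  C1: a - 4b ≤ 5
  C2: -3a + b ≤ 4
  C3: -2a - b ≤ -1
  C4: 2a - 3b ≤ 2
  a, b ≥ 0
Feasible point: (0, 1) satisfies every constraint, so the LP is feasible.
Direction d = (1, 1): for each constraint row a, a·d ≤ 0 —
  (1)(1) + (-4)(1) = -3 ≤ 0
  (-3)(1) + (1)(1) = -2 ≤ 0
  (-2)(1) + (-1)(1) = -3 ≤ 0
  (2)(1) + (-3)(1) = -1 ≤ 0
and d ≥ 0, so (0, 1) + t·d stays feasible for every t ≥ 0. Along this ray z = 7a + 7b changes by 14 per unit t, so z → +∞.

The LP is unbounded; z can be made arbitrarily large.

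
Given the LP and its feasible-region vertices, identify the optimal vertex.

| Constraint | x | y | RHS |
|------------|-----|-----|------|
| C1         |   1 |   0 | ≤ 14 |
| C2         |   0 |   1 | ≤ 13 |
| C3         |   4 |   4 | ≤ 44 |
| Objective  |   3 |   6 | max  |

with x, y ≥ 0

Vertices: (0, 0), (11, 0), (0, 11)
Evaluating z = 3x + 6y at each vertex:
  (0, 0): z = 0
  (11, 0): z = 33
  (0, 11): z = 66

The largest value is z = 66, attained at (0, 11).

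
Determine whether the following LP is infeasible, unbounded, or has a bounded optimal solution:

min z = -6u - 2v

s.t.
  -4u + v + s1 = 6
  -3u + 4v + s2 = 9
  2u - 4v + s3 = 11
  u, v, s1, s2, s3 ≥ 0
Feasible point: (0, 0) satisfies every constraint, so the LP is feasible.
Direction d = (4, 3): for each constraint row a, a·d ≤ 0 —
  (-4)(4) + (1)(3) = -13 ≤ 0
  (-3)(4) + (4)(3) = 0 ≤ 0
  (2)(4) + (-4)(3) = -4 ≤ 0
and d ≥ 0, so (0, 0) + t·d stays feasible for every t ≥ 0. Along this ray z = -6u - 2v changes by -30 per unit t, so z → −∞.

Unbounded: there is a feasible ray along which z → −∞.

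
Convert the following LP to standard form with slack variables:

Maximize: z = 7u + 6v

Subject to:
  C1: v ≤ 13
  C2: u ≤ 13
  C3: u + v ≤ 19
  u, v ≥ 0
max z = 7u + 6v

s.t.
  v + s1 = 13
  u + s2 = 13
  u + v + s3 = 19
  u, v, s1, s2, s3 ≥ 0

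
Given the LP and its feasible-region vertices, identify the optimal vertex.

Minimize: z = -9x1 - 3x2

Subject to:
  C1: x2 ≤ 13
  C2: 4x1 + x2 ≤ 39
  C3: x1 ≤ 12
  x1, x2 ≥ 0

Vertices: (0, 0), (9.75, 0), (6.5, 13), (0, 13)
(6.5, 13) with z = -97.5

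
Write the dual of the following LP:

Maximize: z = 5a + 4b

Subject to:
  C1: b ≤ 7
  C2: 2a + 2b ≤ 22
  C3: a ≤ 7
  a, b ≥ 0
Minimize: z = 7y1 + 22y2 + 7y3

Subject to:
  C1: -2y2 - y3 ≤ -5
  C2: -y1 - 2y2 ≤ -4
  y1, y2, y3 ≥ 0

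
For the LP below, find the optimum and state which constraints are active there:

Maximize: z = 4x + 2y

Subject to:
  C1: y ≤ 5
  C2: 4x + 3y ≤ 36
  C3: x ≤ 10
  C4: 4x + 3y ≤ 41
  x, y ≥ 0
Optimal: x = 9, y = 0
Binding: C2, y ≥ 0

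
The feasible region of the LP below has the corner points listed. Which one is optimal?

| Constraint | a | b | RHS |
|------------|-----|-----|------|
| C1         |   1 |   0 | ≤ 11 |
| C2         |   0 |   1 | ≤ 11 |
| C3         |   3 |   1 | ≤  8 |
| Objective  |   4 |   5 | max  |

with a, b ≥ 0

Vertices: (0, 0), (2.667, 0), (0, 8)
Evaluating z = 4a + 5b at each vertex:
  (0, 0): z = 0
  (2.667, 0): z = 10.67
  (0, 8): z = 40

The largest value is z = 40, attained at (0, 8).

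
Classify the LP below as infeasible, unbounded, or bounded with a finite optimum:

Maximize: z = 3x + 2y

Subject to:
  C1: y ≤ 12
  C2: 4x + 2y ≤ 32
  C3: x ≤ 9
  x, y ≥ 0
The point (2, 12) satisfies every constraint, so the LP is feasible; the constraints give x ≤ 9 and y ≤ 12, which with x, y ≥ 0 keep the feasible region inside a bounded box. A feasible, bounded LP attains a finite optimum at a vertex.

Bounded optimum: z* = 30 at (2, 12).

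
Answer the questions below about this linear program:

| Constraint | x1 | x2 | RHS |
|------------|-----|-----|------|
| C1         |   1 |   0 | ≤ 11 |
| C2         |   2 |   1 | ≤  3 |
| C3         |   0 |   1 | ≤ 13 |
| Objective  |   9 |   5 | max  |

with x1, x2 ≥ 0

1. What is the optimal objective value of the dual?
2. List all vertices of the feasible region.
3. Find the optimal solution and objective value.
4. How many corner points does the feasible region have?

1. 15 (by strong duality, equal to the primal optimum)
2. (0, 0), (1.5, 0), (0, 3)
3. x1 = 0, x2 = 3, z = 15
4. 3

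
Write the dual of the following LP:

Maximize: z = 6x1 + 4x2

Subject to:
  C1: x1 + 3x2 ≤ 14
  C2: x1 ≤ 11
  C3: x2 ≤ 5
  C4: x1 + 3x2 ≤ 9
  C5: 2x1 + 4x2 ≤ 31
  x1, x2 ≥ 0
Minimize: z = 14y1 + 11y2 + 5y3 + 9y4 + 31y5

Subject to:
  C1: -y1 - y2 - y4 - 2y5 ≤ -6
  C2: -3y1 - y3 - 3y4 - 4y5 ≤ -4
  y1, y2, y3, y4, y5 ≥ 0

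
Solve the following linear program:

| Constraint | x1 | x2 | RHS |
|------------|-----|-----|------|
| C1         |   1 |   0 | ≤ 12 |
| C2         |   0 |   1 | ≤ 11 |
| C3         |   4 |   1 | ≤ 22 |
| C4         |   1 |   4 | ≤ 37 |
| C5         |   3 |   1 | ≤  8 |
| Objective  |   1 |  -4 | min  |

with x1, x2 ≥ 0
x1 = 0, x2 = 8, z = -32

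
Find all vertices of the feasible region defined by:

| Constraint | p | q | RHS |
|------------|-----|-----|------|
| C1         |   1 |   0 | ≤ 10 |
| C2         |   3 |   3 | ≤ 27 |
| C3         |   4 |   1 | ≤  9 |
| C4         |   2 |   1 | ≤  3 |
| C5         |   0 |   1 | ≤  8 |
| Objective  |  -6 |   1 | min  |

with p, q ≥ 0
Each vertex is the intersection of two constraint boundaries that also satisfies all remaining constraints:
  p = 0 and q = 0 → (0, 0)
  2p + q = 3 and q = 0 → (1.5, 0)
  2p + q = 3 and p = 0 → (0, 3)

Vertices: (0, 0), (1.5, 0), (0, 3)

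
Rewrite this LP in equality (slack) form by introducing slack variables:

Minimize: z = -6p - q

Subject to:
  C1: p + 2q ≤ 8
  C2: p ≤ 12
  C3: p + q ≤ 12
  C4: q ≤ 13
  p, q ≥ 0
min z = -6p - q

s.t.
  p + 2q + s1 = 8
  p + s2 = 12
  p + q + s3 = 12
  q + s4 = 13
  p, q, s1, s2, s3, s4 ≥ 0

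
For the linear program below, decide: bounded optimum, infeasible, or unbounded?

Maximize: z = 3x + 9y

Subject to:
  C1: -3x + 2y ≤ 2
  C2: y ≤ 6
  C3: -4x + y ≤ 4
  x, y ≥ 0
Feasible point: (0, 0) satisfies every constraint, so the LP is feasible.
Direction d = (1, 0): for each constraint row a, a·d ≤ 0 —
  (-3)(1) + (2)(0) = -3 ≤ 0
  (0)(1) + (1)(0) = 0 ≤ 0
  (-4)(1) + (1)(0) = -4 ≤ 0
and d ≥ 0, so (0, 0) + t·d stays feasible for every t ≥ 0. Along this ray z = 3x + 9y changes by 3 per unit t, so z → +∞.

Unbounded — the objective can increase without bound over the feasible region.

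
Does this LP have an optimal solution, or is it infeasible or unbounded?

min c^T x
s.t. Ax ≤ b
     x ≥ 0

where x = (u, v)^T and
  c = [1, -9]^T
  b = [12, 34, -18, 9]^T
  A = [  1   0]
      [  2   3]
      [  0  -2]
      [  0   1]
The point (0, 9) satisfies every constraint, so the LP is feasible; the constraints give u ≤ 12 and v ≤ 9, which with u, v ≥ 0 keep the feasible region inside a bounded box. A feasible, bounded LP attains a finite optimum at a vertex.

The LP has an optimal solution: (0, 9) with z = -81.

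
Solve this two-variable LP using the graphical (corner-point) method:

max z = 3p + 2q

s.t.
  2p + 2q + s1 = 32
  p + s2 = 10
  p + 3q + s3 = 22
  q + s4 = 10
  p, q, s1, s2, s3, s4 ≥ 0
Each vertex is the intersection of two constraint boundaries that also satisfies all remaining constraints:
  p = 0 and q = 0 → (0, 0)
  p = 10 and q = 0 → (10, 0)
  p = 10 and p + 3q = 22 → (10, 4)
  p + 3q = 22 and p = 0 → (0, 7.333)

Evaluating z = 3p + 2q at each vertex:
  (0, 0): z = 0
  (10, 0): z = 30
  (10, 4): z = 38
  (0, 7.333): z = 14.67

The maximum is at (10, 4) with z = 38.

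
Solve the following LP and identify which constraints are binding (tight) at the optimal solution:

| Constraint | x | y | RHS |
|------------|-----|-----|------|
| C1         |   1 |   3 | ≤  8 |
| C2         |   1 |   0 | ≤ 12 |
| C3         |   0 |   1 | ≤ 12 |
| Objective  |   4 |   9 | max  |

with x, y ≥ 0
Optimal: x = 8, y = 0
Binding: C1, y ≥ 0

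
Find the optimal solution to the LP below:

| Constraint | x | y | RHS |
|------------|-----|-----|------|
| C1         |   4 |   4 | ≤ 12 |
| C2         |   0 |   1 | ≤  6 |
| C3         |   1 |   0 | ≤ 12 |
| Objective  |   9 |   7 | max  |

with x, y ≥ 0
x = 3, y = 0, z = 27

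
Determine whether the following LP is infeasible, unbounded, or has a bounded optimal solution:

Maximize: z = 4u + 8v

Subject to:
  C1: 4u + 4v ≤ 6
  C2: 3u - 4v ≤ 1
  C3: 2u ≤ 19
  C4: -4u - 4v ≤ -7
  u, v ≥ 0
C1 requires 4u + 4v ≤ 6, while C4 (-4u - 4v ≤ -7) is equivalent to 4u + 4v ≥ 7. Together they would need 7 ≤ 4u + 4v ≤ 6, which is impossible since 7 > 6. No point satisfies all constraints.

Infeasible: no point satisfies all constraints simultaneously.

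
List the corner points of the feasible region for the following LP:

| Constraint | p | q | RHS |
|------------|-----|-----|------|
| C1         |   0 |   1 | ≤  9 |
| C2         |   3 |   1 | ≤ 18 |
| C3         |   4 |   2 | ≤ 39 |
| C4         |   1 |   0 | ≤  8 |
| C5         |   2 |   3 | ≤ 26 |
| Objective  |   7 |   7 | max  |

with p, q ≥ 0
Each vertex is the intersection of two constraint boundaries that also satisfies all remaining constraints:
  p = 0 and q = 0 → (0, 0)
  3p + q = 18 and q = 0 → (6, 0)
  3p + q = 18 and 2p + 3q = 26 → (4, 6)
  2p + 3q = 26 and p = 0 → (0, 8.667)

Vertices: (0, 0), (6, 0), (4, 6), (0, 8.667)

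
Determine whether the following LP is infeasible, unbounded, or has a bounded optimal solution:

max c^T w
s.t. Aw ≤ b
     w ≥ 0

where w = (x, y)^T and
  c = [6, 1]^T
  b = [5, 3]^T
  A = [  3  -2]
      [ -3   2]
Feasible point: (0, 0) satisfies every constraint, so the LP is feasible.
Direction d = (2, 3): for each constraint row a, a·d ≤ 0 —
  (3)(2) + (-2)(3) = 0 ≤ 0
  (-3)(2) + (2)(3) = 0 ≤ 0
and d ≥ 0, so (0, 0) + t·d stays feasible for every t ≥ 0. Along this ray z = 6x + y changes by 15 per unit t, so z → +∞.

The LP is unbounded; z can be made arbitrarily large.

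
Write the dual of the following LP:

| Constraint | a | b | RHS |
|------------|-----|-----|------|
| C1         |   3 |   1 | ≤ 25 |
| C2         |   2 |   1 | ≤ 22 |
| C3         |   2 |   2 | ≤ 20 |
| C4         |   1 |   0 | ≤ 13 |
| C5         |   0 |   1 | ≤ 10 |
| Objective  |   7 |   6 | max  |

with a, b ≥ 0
Minimize: z = 25y1 + 22y2 + 20y3 + 13y4 + 10y5

Subject to:
  C1: -3y1 - 2y2 - 2y3 - y4 ≤ -7
  C2: -y1 - y2 - 2y3 - y5 ≤ -6
  y1, y2, y3, y4, y5 ≥ 0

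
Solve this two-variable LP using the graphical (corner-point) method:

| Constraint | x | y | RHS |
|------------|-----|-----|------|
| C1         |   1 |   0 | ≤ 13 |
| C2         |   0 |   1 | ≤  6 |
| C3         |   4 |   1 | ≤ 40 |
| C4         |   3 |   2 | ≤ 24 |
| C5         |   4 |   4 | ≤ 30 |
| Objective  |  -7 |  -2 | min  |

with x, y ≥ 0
x = 7.5, y = 0, z = -52.5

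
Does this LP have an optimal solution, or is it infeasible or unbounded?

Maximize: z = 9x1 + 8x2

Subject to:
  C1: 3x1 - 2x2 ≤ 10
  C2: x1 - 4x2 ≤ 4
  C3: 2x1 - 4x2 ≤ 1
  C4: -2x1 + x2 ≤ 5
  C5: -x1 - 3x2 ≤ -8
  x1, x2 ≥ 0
Feasible point: (0, 3) satisfies every constraint, so the LP is feasible.
Direction d = (2, 3): for each constraint row a, a·d ≤ 0 —
  (3)(2) + (-2)(3) = 0 ≤ 0
  (1)(2) + (-4)(3) = -10 ≤ 0
  (2)(2) + (-4)(3) = -8 ≤ 0
  (-2)(2) + (1)(3) = -1 ≤ 0
  (-1)(2) + (-3)(3) = -11 ≤ 0
and d ≥ 0, so (0, 3) + t·d stays feasible for every t ≥ 0. Along this ray z = 9x1 + 8x2 changes by 42 per unit t, so z → +∞.

Unbounded: there is a feasible ray along which z → +∞.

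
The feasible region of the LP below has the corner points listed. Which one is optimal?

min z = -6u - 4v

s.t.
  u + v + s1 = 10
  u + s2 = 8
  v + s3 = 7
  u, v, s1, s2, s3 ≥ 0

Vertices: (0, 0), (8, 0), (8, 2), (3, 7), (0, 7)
Evaluating z = -6u - 4v at each vertex:
  (0, 0): z = 0
  (8, 0): z = -48
  (8, 2): z = -56
  (3, 7): z = -46
  (0, 7): z = -28

The smallest value is z = -56, attained at (8, 2).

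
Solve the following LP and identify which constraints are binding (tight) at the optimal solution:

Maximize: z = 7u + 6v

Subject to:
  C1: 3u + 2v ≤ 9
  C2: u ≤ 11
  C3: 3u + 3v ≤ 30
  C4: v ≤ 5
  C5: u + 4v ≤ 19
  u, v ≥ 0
Optimal: u = 0, v = 4.5
Slack at optimum:
  C1: slack = 0 (binding)
  C2: slack = 11
  C3: slack = 16.5
  C4: slack = 0.5
  C5: slack = 1
  u ≥ 0: u = 0 (binding)
  v ≥ 0: v = 4.5
Binding constraints: C1, u ≥ 0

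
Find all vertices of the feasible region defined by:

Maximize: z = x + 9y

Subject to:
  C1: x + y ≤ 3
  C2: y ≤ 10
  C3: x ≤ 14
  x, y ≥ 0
Each vertex is the intersection of two constraint boundaries that also satisfies all remaining constraints:
  x = 0 and y = 0 → (0, 0)
  x + y = 3 and y = 0 → (3, 0)
  x + y = 3 and x = 0 → (0, 3)

Vertices: (0, 0), (3, 0), (0, 3)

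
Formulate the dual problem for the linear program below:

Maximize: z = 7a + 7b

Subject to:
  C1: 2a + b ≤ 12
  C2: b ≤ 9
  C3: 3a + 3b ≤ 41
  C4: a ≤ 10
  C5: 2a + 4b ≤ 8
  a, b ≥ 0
Minimize: z = 12y1 + 9y2 + 41y3 + 10y4 + 8y5

Subject to:
  C1: -2y1 - 3y3 - y4 - 2y5 ≤ -7
  C2: -y1 - y2 - 3y3 - 4y5 ≤ -7
  y1, y2, y3, y4, y5 ≥ 0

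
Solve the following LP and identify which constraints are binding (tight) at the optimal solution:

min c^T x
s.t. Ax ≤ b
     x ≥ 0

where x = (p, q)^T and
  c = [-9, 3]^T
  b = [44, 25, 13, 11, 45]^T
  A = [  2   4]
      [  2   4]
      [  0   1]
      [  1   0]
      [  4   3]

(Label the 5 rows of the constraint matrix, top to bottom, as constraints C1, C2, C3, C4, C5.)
Optimal: p = 11, q = 0
Slack at optimum:
  C1: slack = 22
  C2: slack = 3
  C3: slack = 13
  C4: slack = 0 (binding)
  C5: slack = 1
  p ≥ 0: p = 11
  q ≥ 0: q = 0 (binding)
Binding constraints: C4, q ≥ 0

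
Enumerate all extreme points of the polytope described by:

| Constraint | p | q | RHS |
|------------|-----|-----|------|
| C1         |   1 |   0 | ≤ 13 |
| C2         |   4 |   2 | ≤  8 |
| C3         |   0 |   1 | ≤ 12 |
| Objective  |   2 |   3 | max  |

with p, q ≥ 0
Each vertex is the intersection of two constraint boundaries that also satisfies all remaining constraints:
  p = 0 and q = 0 → (0, 0)
  4p + 2q = 8 and q = 0 → (2, 0)
  4p + 2q = 8 and p = 0 → (0, 4)

Vertices: (0, 0), (2, 0), (0, 4)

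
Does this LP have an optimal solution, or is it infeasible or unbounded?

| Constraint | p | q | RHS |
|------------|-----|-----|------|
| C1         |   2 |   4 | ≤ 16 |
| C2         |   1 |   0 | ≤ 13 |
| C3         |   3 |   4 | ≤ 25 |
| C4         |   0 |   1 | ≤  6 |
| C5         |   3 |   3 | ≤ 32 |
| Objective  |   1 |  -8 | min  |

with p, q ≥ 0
The point (0, 4) satisfies every constraint, so the LP is feasible; the constraints give p ≤ 13 and q ≤ 6, which with p, q ≥ 0 keep the feasible region inside a bounded box. A feasible, bounded LP attains a finite optimum at a vertex.

The LP has an optimal solution: (0, 4) with z = -32.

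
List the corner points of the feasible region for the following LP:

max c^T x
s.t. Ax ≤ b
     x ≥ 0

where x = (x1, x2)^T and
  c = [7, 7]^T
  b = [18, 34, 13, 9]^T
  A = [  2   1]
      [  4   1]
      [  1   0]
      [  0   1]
Each vertex is the intersection of two constraint boundaries that also satisfies all remaining constraints:
  x1 = 0 and x2 = 0 → (0, 0)
  4x1 + x2 = 34 and x2 = 0 → (8.5, 0)
  2x1 + x2 = 18 and 4x1 + x2 = 34 → (8, 2)
  2x1 + x2 = 18 and x2 = 9 → (4.5, 9)
  x2 = 9 and x1 = 0 → (0, 9)

Vertices: (0, 0), (8.5, 0), (8, 2), (4.5, 9), (0, 9)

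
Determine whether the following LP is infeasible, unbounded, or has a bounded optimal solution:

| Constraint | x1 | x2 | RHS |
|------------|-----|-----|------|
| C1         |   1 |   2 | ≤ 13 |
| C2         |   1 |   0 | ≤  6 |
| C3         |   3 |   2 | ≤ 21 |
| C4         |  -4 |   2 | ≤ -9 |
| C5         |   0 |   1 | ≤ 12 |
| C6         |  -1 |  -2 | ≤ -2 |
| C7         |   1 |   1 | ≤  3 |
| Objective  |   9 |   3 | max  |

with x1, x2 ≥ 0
The point (3, 0) satisfies every constraint, so the LP is feasible; the constraints give x1 ≤ 6 and x2 ≤ 12, which with x1, x2 ≥ 0 keep the feasible region inside a bounded box. A feasible, bounded LP attains a finite optimum at a vertex.

Bounded optimum: z* = 27 at (3, 0).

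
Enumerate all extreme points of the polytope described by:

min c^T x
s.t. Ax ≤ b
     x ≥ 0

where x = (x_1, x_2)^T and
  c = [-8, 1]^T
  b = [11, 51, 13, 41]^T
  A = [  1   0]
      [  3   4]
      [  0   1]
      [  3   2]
Each vertex is the intersection of two constraint boundaries that also satisfies all remaining constraints:
  x_1 = 0 and x_2 = 0 → (0, 0)
  x_1 = 11 and x_2 = 0 → (11, 0)
  x_1 = 11 and 3x_1 + 2x_2 = 41 → (11, 4)
  3x_1 + 4x_2 = 51 and 3x_1 + 2x_2 = 41 → (10.33, 5)
  3x_1 + 4x_2 = 51 and x_1 = 0 → (0, 12.75)

Vertices: (0, 0), (11, 0), (11, 4), (10.33, 5), (0, 12.75)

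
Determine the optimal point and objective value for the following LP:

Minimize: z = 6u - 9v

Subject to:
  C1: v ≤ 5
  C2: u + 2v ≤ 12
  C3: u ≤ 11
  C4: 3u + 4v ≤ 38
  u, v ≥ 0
Each vertex is the intersection of two constraint boundaries that also satisfies all remaining constraints:
  u = 0 and v = 0 → (0, 0)
  u = 11 and v = 0 → (11, 0)
  u + 2v = 12 and u = 11 → (11, 0.5)
  v = 5 and u + 2v = 12 → (2, 5)
  v = 5 and u = 0 → (0, 5)

Evaluating z = 6u - 9v at each vertex:
  (0, 0): z = 0
  (11, 0): z = 66
  (11, 0.5): z = 61.5
  (2, 5): z = -33
  (0, 5): z = -45

The minimum is at (0, 5) with z = -45.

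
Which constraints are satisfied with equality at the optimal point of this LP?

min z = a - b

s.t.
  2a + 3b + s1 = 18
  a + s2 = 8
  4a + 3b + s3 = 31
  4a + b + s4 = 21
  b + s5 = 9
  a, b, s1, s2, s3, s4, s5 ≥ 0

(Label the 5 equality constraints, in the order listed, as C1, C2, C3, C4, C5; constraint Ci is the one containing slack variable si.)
Optimal: a = 0, b = 6
Slack at optimum:
  C1: slack = 0 (binding)
  C2: slack = 8
  C3: slack = 13
  C4: slack = 15
  C5: slack = 3
  a ≥ 0: a = 0 (binding)
  b ≥ 0: b = 6
Binding constraints: C1, a ≥ 0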